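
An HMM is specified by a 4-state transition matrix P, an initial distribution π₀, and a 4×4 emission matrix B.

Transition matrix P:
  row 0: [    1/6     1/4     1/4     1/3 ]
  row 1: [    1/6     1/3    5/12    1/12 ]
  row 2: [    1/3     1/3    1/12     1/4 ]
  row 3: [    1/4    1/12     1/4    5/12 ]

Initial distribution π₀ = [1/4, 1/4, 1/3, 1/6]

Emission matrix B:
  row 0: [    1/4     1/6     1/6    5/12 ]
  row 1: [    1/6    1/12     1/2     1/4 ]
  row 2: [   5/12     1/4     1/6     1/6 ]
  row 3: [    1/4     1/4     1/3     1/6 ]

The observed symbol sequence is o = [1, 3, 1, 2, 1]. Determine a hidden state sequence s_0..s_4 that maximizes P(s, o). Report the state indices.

t=0: δ = [4.167e-02, 2.083e-02, 8.333e-02, 4.167e-02]  (obs o_0=1)
t=1: δ = [1.157e-02, 6.944e-03, 1.736e-03, 3.472e-03]  ψ = [2, 2, 0, 2]  (obs o_1=3)
t=2: δ = [3.215e-04, 2.411e-04, 7.234e-04, 9.645e-04]  ψ = [0, 0, 0, 0]  (obs o_2=1)
t=3: δ = [4.019e-05, 1.206e-04, 4.019e-05, 1.340e-04]  ψ = [2, 2, 3, 3]  (obs o_3=2)
t=4: δ = [5.582e-06, 3.349e-06, 1.256e-05, 1.395e-05]  ψ = [3, 1, 1, 3]  (obs o_4=1)
backtrack: best end state = 3; path = [2, 0, 3, 3, 3]

path = [2, 0, 3, 3, 3]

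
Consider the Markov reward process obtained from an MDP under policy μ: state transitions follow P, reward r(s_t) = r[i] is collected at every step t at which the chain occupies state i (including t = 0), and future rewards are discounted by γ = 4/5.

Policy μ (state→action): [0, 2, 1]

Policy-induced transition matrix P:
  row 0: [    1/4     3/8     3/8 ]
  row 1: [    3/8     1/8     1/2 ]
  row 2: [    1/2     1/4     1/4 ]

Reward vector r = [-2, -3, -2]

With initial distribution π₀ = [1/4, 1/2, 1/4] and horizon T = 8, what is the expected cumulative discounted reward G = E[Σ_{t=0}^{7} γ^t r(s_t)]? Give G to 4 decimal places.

t=0: π = [0.2500, 0.5000, 0.2500], E[r] = -2.5000, γ^t·E[r] = -2.500000, running G = -2.500000
t=1: π = [0.3750, 0.2188, 0.4063], E[r] = -2.2188, γ^t·E[r] = -1.775000, running G = -4.275000
t=2: π = [0.3789, 0.2695, 0.3516], E[r] = -2.2695, γ^t·E[r] = -1.452500, running G = -5.727500
t=3: π = [0.3716, 0.2637, 0.3647], E[r] = -2.2637, γ^t·E[r] = -1.159000, running G = -6.886500
t=4: π = [0.3741, 0.2635, 0.3624], E[r] = -2.2635, γ^t·E[r] = -0.927125, running G = -7.813625
t=5: π = [0.3735, 0.2638, 0.3626], E[r] = -2.2638, γ^t·E[r] = -0.741813, running G = -8.555438
t=6: π = [0.3736, 0.2637, 0.3626], E[r] = -2.2637, γ^t·E[r] = -0.593419, running G = -9.148856
t=7: π = [0.3736, 0.2637, 0.3626], E[r] = -2.2637, γ^t·E[r] = -0.474741, running G = -9.623597

G = -9.6236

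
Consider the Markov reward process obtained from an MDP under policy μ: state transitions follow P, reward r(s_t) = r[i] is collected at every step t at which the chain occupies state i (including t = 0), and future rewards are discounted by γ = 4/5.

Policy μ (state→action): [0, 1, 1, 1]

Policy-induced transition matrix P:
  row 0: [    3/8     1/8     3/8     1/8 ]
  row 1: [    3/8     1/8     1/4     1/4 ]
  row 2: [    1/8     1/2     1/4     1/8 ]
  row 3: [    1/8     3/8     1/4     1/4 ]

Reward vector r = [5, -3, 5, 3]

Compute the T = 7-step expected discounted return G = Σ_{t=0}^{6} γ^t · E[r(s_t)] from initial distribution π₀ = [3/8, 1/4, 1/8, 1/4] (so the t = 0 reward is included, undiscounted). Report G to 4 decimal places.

t=0: π = [0.3750, 0.2500, 0.1250, 0.2500], E[r] = 2.5000, γ^t·E[r] = 2.500000, running G = 2.500000
t=1: π = [0.2813, 0.2344, 0.2969, 0.1875], E[r] = 2.7500, γ^t·E[r] = 2.200000, running G = 4.700000
t=2: π = [0.2539, 0.2832, 0.2852, 0.1777], E[r] = 2.3789, γ^t·E[r] = 1.522500, running G = 6.222500
t=3: π = [0.2593, 0.2764, 0.2817, 0.1826], E[r] = 2.4238, γ^t·E[r] = 1.241000, running G = 7.463500
t=4: π = [0.2589, 0.2763, 0.2824, 0.1824], E[r] = 2.4248, γ^t·E[r] = 0.993200, running G = 8.456700
t=5: π = [0.2588, 0.2765, 0.2824, 0.1823], E[r] = 2.4234, γ^t·E[r] = 0.794085, running G = 9.250785
t=6: π = [0.2588, 0.2765, 0.2824, 0.1824], E[r] = 2.4235, γ^t·E[r] = 0.635314, running G = 9.886099

G = 9.8861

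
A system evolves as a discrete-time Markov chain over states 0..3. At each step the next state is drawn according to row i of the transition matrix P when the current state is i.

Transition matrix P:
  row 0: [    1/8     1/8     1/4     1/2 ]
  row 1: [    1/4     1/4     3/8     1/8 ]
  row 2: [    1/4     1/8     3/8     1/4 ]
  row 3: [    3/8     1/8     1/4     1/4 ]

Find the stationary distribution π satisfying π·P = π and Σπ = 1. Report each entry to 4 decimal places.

π = [0.2551, 0.1429, 0.3061, 0.2959]

Balance equations π_j = Σ_i π_i·P[i][j]:
  π_0 = 1/8·π_0 + 1/4·π_1 + 1/4·π_2 + 3/8·π_3
  π_1 = 1/8·π_0 + 1/4·π_1 + 1/8·π_2 + 1/8·π_3
  π_2 = 1/4·π_0 + 3/8·π_1 + 3/8·π_2 + 1/4·π_3
  normalize: π_0 + π_1 + π_2 + π_3 = 1
Solving the linear system gives exactly π = [25/98, 1/7, 15/49, 29/98].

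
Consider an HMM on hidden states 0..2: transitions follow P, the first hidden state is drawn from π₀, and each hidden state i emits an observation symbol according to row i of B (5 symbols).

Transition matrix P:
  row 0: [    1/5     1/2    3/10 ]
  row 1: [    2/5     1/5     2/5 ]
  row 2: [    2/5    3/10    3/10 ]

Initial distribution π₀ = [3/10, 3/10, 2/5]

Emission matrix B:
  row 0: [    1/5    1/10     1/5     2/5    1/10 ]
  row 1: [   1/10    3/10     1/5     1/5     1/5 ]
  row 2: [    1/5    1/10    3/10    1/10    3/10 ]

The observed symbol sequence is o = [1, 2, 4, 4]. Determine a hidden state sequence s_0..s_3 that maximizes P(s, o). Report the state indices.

path = [1, 2, 2, 2]

t=0: δ = [3.000e-02, 9.000e-02, 4.000e-02]  (obs o_0=1)
t=1: δ = [7.200e-03, 3.600e-03, 1.080e-02]  ψ = [1, 1, 1]  (obs o_1=2)
t=2: δ = [4.320e-04, 7.200e-04, 9.720e-04]  ψ = [2, 0, 2]  (obs o_2=4)
t=3: δ = [3.888e-05, 5.832e-05, 8.748e-05]  ψ = [2, 2, 2]  (obs o_3=4)
backtrack: best end state = 2; path = [1, 2, 2, 2]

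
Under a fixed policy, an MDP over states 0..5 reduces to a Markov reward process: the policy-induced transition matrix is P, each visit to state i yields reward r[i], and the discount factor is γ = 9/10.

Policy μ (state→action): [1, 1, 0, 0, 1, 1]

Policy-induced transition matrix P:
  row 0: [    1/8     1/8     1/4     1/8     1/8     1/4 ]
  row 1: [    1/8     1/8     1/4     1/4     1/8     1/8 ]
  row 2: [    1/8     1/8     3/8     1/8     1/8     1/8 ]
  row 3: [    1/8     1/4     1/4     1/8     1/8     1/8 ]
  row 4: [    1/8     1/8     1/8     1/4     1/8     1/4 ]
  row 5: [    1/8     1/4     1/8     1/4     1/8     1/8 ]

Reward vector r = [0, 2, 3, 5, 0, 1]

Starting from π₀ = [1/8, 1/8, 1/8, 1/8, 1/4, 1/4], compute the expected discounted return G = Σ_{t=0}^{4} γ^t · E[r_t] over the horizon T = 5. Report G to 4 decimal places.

t=0: π = [0.1250, 0.1250, 0.1250, 0.1250, 0.2500, 0.2500], E[r] = 1.5000, γ^t·E[r] = 1.500000, running G = 1.500000
t=1: π = [0.1250, 0.1719, 0.2031, 0.2031, 0.1250, 0.1719], E[r] = 2.1406, γ^t·E[r] = 1.926563, running G = 3.426563
t=2: π = [0.1250, 0.1719, 0.2383, 0.1836, 0.1250, 0.1563], E[r] = 2.1328, γ^t·E[r] = 1.727578, running G = 5.154141
t=3: π = [0.1250, 0.1675, 0.2446, 0.1816, 0.1250, 0.1563], E[r] = 2.1333, γ^t·E[r] = 1.555176, running G = 6.709317
t=4: π = [0.1250, 0.1672, 0.2454, 0.1811, 0.1250, 0.1563], E[r] = 2.1324, γ^t·E[r] = 1.399098, running G = 8.108415

G = 8.1084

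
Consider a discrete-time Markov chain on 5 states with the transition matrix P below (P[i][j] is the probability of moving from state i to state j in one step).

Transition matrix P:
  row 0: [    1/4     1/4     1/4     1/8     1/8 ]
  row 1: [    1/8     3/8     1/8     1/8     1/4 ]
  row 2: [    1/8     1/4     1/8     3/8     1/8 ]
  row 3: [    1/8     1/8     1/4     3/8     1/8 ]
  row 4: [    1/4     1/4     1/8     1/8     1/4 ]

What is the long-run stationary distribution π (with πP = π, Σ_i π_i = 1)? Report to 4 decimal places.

π = [0.1684, 0.2536, 0.1741, 0.2247, 0.1791]

Balance equations π_j = Σ_i π_i·P[i][j]:
  π_0 = 1/4·π_0 + 1/8·π_1 + 1/8·π_2 + 1/8·π_3 + 1/4·π_4
  π_1 = 1/4·π_0 + 3/8·π_1 + 1/4·π_2 + 1/8·π_3 + 1/4·π_4
  π_2 = 1/4·π_0 + 1/8·π_1 + 1/8·π_2 + 1/4·π_3 + 1/8·π_4
  π_3 = 1/8·π_0 + 1/8·π_1 + 3/8·π_2 + 3/8·π_3 + 1/8·π_4
  normalize: π_0 + π_1 + π_2 + π_3 + π_4 = 1
Solving the linear system gives exactly π = [443/2630, 667/2630, 229/1315, 591/2630, 471/2630].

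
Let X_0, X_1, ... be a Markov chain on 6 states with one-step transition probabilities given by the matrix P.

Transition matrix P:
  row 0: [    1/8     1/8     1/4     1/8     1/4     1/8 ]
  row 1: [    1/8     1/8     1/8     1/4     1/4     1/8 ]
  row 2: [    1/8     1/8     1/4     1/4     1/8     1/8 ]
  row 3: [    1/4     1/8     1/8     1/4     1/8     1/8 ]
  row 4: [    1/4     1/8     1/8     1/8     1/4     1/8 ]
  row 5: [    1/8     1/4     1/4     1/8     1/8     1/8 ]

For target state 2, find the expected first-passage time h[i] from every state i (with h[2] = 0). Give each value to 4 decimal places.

h = [5.3966, 6.1555, 0.0000, 6.0711, 6.0711, 5.4071]

First-step conditioning: h[2] = 0; for i ≠ 2, h[i] = 1 + Σ_k P[i][k]·h[k].
  h[0] = 1 + 1/8·h[0] + 1/8·h[1] + 1/8·h[3] + 1/4·h[4] + 1/8·h[5]
  h[1] = 1 + 1/8·h[0] + 1/8·h[1] + 1/4·h[3] + 1/4·h[4] + 1/8·h[5]
  h[3] = 1 + 1/4·h[0] + 1/8·h[1] + 1/4·h[3] + 1/8·h[4] + 1/8·h[5]
  h[4] = 1 + 1/4·h[0] + 1/8·h[1] + 1/8·h[3] + 1/4·h[4] + 1/8·h[5]
  h[5] = 1 + 1/8·h[0] + 1/4·h[1] + 1/8·h[3] + 1/8·h[4] + 1/8·h[5]
Solving the 5×5 linear system over states ≠ 2 gives exactly h = [4096/759, 4672/759, 0, 1536/253, 1536/253, 1368/253] (h[2] = 0 is the target).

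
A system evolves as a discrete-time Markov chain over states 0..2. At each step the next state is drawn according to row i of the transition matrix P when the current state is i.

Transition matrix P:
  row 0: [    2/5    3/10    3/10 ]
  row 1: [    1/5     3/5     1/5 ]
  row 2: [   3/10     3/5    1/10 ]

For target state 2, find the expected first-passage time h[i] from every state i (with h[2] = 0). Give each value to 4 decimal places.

h = [3.8889, 4.4444, 0.0000]

First-step conditioning: h[2] = 0; for i ≠ 2, h[i] = 1 + Σ_k P[i][k]·h[k].
  h[0] = 1 + 2/5·h[0] + 3/10·h[1]
  h[1] = 1 + 1/5·h[0] + 3/5·h[1]
Solving the 2×2 linear system over states ≠ 2 gives exactly h = [35/9, 40/9, 0] (h[2] = 0 is the target).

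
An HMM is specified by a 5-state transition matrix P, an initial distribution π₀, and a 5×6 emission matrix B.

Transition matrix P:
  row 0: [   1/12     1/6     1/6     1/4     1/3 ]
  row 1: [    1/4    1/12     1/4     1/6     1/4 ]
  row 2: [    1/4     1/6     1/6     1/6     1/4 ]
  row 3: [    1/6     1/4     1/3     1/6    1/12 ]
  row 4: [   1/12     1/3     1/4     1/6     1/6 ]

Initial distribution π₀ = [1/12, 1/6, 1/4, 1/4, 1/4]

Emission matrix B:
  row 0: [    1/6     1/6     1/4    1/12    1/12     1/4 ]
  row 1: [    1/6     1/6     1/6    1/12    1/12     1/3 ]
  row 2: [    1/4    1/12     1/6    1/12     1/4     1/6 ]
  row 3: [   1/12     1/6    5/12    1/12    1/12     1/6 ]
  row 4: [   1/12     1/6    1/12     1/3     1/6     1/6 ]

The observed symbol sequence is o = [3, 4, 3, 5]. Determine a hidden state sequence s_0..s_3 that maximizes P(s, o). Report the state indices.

t=0: δ = [6.944e-03, 1.389e-02, 2.083e-02, 2.083e-02, 8.333e-02]  (obs o_0=3)
t=1: δ = [5.787e-04, 2.315e-03, 5.208e-03, 1.157e-03, 2.315e-03]  ψ = [4, 4, 4, 4, 4]  (obs o_1=4)
t=2: δ = [1.085e-04, 7.234e-05, 7.234e-05, 7.234e-05, 4.340e-04]  ψ = [2, 2, 2, 2, 2]  (obs o_2=3)
t=3: δ = [9.042e-06, 4.823e-05, 1.808e-05, 1.206e-05, 1.206e-05]  ψ = [4, 4, 4, 4, 4]  (obs o_3=5)
backtrack: best end state = 1; path = [4, 2, 4, 1]

path = [4, 2, 4, 1]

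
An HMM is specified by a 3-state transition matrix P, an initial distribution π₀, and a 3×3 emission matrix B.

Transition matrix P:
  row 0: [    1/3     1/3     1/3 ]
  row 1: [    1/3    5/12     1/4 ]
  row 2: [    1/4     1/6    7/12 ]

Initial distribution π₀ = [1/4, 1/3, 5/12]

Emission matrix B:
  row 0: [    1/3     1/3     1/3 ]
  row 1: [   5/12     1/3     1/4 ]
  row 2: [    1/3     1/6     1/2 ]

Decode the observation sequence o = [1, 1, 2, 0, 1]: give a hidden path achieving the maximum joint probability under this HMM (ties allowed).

path = [1, 0, 2, 2, 2]

t=0: δ = [8.333e-02, 1.111e-01, 6.944e-02]  (obs o_0=1)
t=1: δ = [1.235e-02, 1.543e-02, 6.752e-03]  ψ = [1, 1, 2]  (obs o_1=1)
t=2: δ = [1.715e-03, 1.608e-03, 2.058e-03]  ψ = [1, 1, 0]  (obs o_2=2)
t=3: δ = [1.905e-04, 2.791e-04, 4.001e-04]  ψ = [0, 1, 2]  (obs o_3=0)
t=4: δ = [3.334e-05, 3.876e-05, 3.890e-05]  ψ = [2, 1, 2]  (obs o_4=1)
backtrack: best end state = 2; path = [1, 0, 2, 2, 2]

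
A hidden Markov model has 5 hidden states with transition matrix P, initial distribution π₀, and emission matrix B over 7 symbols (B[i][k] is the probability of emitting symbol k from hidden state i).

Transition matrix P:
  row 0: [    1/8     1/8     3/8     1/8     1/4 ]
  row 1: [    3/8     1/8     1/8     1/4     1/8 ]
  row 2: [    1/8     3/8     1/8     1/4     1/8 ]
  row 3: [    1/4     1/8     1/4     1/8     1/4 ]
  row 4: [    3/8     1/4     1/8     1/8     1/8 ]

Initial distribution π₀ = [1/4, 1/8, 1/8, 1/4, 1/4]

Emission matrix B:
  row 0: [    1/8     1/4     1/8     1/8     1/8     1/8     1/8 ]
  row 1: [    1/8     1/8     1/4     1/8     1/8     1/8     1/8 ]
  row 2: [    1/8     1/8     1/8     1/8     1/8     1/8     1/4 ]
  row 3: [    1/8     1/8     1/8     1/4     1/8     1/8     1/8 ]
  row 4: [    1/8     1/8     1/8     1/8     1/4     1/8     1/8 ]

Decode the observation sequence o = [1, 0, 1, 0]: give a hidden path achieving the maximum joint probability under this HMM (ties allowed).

path = [0, 4, 0, 2]

t=0: δ = [6.250e-02, 1.562e-02, 1.562e-02, 3.125e-02, 3.125e-02]  (obs o_0=1)
t=1: δ = [1.465e-03, 9.766e-04, 2.930e-03, 9.766e-04, 1.953e-03]  ψ = [4, 0, 0, 0, 0]  (obs o_1=0)
t=2: δ = [1.831e-04, 1.373e-04, 6.866e-05, 9.155e-05, 4.578e-05]  ψ = [4, 2, 0, 2, 0]  (obs o_2=1)
t=3: δ = [6.437e-06, 3.219e-06, 8.583e-06, 4.292e-06, 5.722e-06]  ψ = [1, 2, 0, 1, 0]  (obs o_3=0)
backtrack: best end state = 2; path = [0, 4, 0, 2]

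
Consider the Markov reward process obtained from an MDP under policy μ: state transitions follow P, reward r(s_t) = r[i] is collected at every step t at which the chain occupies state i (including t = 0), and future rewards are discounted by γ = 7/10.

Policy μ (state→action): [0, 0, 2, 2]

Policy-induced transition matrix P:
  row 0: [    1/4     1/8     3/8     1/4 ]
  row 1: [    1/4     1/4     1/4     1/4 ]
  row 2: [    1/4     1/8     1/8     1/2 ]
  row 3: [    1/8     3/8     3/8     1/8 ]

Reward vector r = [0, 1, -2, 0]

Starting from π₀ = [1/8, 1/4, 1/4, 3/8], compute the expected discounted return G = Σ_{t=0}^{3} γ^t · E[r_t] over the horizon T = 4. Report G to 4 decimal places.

G = -0.7418

t=0: π = [0.1250, 0.2500, 0.2500, 0.3750], E[r] = -0.2500, γ^t·E[r] = -0.250000, running G = -0.250000
t=1: π = [0.2031, 0.2500, 0.2813, 0.2656], E[r] = -0.3125, γ^t·E[r] = -0.218750, running G = -0.468750
t=2: π = [0.2168, 0.2227, 0.2734, 0.2871], E[r] = -0.3242, γ^t·E[r] = -0.158867, running G = -0.627617
t=3: π = [0.2141, 0.2246, 0.2788, 0.2825], E[r] = -0.3330, γ^t·E[r] = -0.114222, running G = -0.741839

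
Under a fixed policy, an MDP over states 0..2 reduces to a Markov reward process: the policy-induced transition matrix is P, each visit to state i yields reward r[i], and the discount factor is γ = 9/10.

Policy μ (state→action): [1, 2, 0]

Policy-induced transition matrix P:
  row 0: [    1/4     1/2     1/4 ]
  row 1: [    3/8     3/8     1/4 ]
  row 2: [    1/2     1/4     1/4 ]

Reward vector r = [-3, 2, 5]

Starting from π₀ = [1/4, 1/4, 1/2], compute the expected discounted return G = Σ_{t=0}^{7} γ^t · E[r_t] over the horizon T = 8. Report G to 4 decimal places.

t=0: π = [0.2500, 0.2500, 0.5000], E[r] = 2.2500, γ^t·E[r] = 2.250000, running G = 2.250000
t=1: π = [0.4063, 0.3438, 0.2500], E[r] = 0.7188, γ^t·E[r] = 0.646875, running G = 2.896875
t=2: π = [0.3555, 0.3945, 0.2500], E[r] = 0.9727, γ^t·E[r] = 0.787852, running G = 3.684727
t=3: π = [0.3618, 0.3882, 0.2500], E[r] = 0.9409, γ^t·E[r] = 0.685929, running G = 4.370656
t=4: π = [0.3610, 0.3890, 0.2500], E[r] = 0.9449, γ^t·E[r] = 0.619939, running G = 4.990595
t=5: π = [0.3611, 0.3889, 0.2500], E[r] = 0.9444, γ^t·E[r] = 0.557652, running G = 5.548247
t=6: π = [0.3611, 0.3889, 0.2500], E[r] = 0.9445, γ^t·E[r] = 0.501920, running G = 6.050168
t=7: π = [0.3611, 0.3889, 0.2500], E[r] = 0.9444, γ^t·E[r] = 0.451724, running G = 6.501892

G = 6.5019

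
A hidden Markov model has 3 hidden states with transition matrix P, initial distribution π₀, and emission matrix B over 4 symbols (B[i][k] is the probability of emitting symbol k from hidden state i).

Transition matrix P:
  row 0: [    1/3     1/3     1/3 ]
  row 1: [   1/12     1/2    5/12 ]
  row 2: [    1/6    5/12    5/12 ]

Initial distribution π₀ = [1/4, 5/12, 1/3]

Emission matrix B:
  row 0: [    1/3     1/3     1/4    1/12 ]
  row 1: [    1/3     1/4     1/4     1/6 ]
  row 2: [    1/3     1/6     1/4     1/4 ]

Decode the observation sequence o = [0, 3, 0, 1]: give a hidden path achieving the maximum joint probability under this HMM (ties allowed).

t=0: δ = [8.333e-02, 1.389e-01, 1.111e-01]  (obs o_0=0)
t=1: δ = [2.315e-03, 1.157e-02, 1.447e-02]  ψ = [0, 1, 1]  (obs o_1=3)
t=2: δ = [8.038e-04, 2.009e-03, 2.009e-03]  ψ = [2, 2, 2]  (obs o_2=0)
t=3: δ = [1.116e-04, 2.512e-04, 1.395e-04]  ψ = [2, 1, 1]  (obs o_3=1)
backtrack: best end state = 1; path = [1, 2, 1, 1]

path = [1, 2, 1, 1]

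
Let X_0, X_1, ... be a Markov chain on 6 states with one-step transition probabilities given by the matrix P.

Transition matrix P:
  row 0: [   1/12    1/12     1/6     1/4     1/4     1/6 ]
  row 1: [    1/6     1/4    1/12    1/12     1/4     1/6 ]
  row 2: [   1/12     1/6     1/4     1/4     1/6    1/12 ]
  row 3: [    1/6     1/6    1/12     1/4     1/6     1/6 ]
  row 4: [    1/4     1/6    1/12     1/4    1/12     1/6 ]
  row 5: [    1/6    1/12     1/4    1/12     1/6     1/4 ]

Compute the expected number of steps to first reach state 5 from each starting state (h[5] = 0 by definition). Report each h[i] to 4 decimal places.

h = [6.4179, 6.3693, 7.0010, 6.3690, 6.3727, 0.0000]

First-step conditioning: h[5] = 0; for i ≠ 5, h[i] = 1 + Σ_k P[i][k]·h[k].
  h[0] = 1 + 1/12·h[0] + 1/12·h[1] + 1/6·h[2] + 1/4·h[3] + 1/4·h[4]
  h[1] = 1 + 1/6·h[0] + 1/4·h[1] + 1/12·h[2] + 1/12·h[3] + 1/4·h[4]
  h[2] = 1 + 1/12·h[0] + 1/6·h[1] + 1/4·h[2] + 1/4·h[3] + 1/6·h[4]
  h[3] = 1 + 1/6·h[0] + 1/6·h[1] + 1/12·h[2] + 1/4·h[3] + 1/6·h[4]
  h[4] = 1 + 1/4·h[0] + 1/6·h[1] + 1/12·h[2] + 1/4·h[3] + 1/12·h[4]
Solving the 5×5 linear system over states ≠ 5 gives exactly h = [225312/35107, 223608/35107, 245784/35107, 223596/35107, 223728/35107, 0] (h[5] = 0 is the target).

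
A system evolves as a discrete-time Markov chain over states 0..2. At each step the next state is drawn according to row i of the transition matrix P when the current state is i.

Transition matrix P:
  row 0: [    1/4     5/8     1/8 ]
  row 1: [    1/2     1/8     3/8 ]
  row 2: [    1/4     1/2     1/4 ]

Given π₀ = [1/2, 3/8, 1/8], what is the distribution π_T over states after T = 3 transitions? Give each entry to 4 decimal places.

π = [0.3462, 0.4001, 0.2537]

t=0: π = [0.5000, 0.3750, 0.1250]
t=1: π = [0.3438, 0.4219, 0.2344]
t=2: π = [0.3555, 0.3848, 0.2598]
t=3: π = [0.3462, 0.4001, 0.2537]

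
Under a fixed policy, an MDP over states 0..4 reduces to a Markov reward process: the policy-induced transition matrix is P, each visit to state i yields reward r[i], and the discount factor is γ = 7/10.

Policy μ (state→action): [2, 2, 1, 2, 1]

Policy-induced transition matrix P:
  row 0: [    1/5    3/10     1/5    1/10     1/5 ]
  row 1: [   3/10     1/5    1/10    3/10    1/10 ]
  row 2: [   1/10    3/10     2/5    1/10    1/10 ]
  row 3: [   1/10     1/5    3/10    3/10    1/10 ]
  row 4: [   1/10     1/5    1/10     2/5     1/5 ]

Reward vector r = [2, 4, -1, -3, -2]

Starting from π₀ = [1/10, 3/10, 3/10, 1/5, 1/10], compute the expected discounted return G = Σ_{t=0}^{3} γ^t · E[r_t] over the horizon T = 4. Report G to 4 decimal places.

t=0: π = [0.1000, 0.3000, 0.3000, 0.2000, 0.1000], E[r] = 0.3000, γ^t·E[r] = 0.300000, running G = 0.300000
t=1: π = [0.1700, 0.2400, 0.2400, 0.2300, 0.1200], E[r] = 0.1300, γ^t·E[r] = 0.091000, running G = 0.391000
t=2: π = [0.1650, 0.2410, 0.2350, 0.2300, 0.1290], E[r] = 0.1110, γ^t·E[r] = 0.054390, running G = 0.445390
t=3: π = [0.1647, 0.2400, 0.2330, 0.2329, 0.1294], E[r] = 0.0989, γ^t·E[r] = 0.033923, running G = 0.479313

G = 0.4793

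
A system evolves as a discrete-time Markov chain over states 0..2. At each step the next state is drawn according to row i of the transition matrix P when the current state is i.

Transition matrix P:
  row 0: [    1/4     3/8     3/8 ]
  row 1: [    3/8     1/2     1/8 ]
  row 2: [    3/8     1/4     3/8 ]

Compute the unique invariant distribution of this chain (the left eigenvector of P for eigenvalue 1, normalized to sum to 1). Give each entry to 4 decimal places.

π = [0.3333, 0.3889, 0.2778]

Balance equations π_j = Σ_i π_i·P[i][j]:
  π_0 = 1/4·π_0 + 3/8·π_1 + 3/8·π_2
  π_1 = 3/8·π_0 + 1/2·π_1 + 1/4·π_2
  normalize: π_0 + π_1 + π_2 = 1
Solving the linear system gives exactly π = [1/3, 7/18, 5/18].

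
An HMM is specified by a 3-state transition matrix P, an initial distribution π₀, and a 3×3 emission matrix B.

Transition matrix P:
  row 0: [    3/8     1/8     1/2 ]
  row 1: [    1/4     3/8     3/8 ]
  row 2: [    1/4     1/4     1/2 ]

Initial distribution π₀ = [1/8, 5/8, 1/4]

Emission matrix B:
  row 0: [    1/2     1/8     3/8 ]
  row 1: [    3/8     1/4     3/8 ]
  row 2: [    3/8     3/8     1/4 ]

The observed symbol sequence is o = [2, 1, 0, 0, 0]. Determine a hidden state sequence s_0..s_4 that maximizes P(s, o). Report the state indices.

path = [1, 2, 2, 2, 2]

t=0: δ = [4.688e-02, 2.344e-01, 6.250e-02]  (obs o_0=2)
t=1: δ = [7.324e-03, 2.197e-02, 3.296e-02]  ψ = [1, 1, 1]  (obs o_1=1)
t=2: δ = [4.120e-03, 3.090e-03, 6.180e-03]  ψ = [2, 1, 2]  (obs o_2=0)
t=3: δ = [7.725e-04, 5.794e-04, 1.159e-03]  ψ = [0, 2, 2]  (obs o_3=0)
t=4: δ = [1.448e-04, 1.086e-04, 2.173e-04]  ψ = [0, 2, 2]  (obs o_4=0)
backtrack: best end state = 2; path = [1, 2, 2, 2, 2]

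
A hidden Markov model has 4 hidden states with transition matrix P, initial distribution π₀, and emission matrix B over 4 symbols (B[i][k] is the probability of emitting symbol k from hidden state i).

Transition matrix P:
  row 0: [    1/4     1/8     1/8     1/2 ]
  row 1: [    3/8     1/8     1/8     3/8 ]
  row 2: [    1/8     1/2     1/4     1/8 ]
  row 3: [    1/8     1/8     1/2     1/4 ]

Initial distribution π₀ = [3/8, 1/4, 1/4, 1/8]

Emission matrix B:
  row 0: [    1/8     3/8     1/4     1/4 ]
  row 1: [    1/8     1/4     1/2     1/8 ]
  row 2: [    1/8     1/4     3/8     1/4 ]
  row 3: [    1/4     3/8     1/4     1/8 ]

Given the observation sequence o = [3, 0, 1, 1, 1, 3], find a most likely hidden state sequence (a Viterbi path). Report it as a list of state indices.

path = [0, 3, 2, 1, 3, 2]

t=0: δ = [9.375e-02, 3.125e-02, 6.250e-02, 1.562e-02]  (obs o_0=3)
t=1: δ = [2.930e-03, 3.906e-03, 1.953e-03, 1.172e-02]  ψ = [0, 2, 2, 0]  (obs o_1=0)
t=2: δ = [5.493e-04, 3.662e-04, 1.465e-03, 1.099e-03]  ψ = [1, 3, 3, 3]  (obs o_2=1)
t=3: δ = [6.866e-05, 1.831e-04, 1.373e-04, 1.030e-04]  ψ = [2, 2, 3, 0]  (obs o_3=1)
t=4: δ = [2.575e-05, 1.717e-05, 1.287e-05, 2.575e-05]  ψ = [1, 2, 3, 1]  (obs o_4=1)
t=5: δ = [1.609e-06, 8.047e-07, 3.219e-06, 1.609e-06]  ψ = [0, 2, 3, 0]  (obs o_5=3)
backtrack: best end state = 2; path = [0, 3, 2, 1, 3, 2]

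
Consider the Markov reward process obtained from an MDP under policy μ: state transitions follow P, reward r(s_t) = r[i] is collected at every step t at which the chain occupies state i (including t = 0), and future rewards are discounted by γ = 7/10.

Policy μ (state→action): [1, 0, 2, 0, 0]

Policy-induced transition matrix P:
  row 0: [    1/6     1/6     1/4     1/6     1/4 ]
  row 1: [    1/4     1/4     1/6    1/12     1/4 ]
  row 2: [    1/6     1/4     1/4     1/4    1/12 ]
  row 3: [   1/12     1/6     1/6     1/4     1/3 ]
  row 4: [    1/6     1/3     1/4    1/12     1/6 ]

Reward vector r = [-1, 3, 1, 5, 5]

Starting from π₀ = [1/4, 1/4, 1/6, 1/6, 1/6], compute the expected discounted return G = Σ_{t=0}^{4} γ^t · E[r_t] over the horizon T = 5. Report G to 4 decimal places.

t=0: π = [0.2500, 0.2500, 0.1667, 0.1667, 0.1667], E[r] = 2.3333, γ^t·E[r] = 2.333333, running G = 2.333333
t=1: π = [0.1736, 0.2292, 0.2153, 0.1597, 0.2222], E[r] = 2.6389, γ^t·E[r] = 1.847222, running G = 4.180556
t=2: π = [0.1725, 0.2407, 0.2176, 0.1603, 0.2089], E[r] = 2.6134, γ^t·E[r] = 1.280579, running G = 5.461134
t=3: π = [0.1734, 0.2397, 0.2166, 0.1607, 0.2097], E[r] = 2.6141, γ^t·E[r] = 0.896637, running G = 6.357771
t=4: π = [0.1732, 0.2396, 0.2166, 0.1607, 0.2098], E[r] = 2.6147, γ^t·E[r] = 0.627787, running G = 6.985557

G = 6.9856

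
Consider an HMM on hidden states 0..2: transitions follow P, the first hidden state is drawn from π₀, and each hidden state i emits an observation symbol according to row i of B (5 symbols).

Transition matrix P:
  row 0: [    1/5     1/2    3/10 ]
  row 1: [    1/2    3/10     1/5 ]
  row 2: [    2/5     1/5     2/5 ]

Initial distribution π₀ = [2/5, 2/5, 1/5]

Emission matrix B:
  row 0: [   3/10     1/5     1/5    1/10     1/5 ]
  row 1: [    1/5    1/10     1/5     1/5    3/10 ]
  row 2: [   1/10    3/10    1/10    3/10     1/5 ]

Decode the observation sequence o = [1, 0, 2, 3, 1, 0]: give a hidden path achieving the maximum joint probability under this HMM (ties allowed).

t=0: δ = [8.000e-02, 4.000e-02, 6.000e-02]  (obs o_0=1)
t=1: δ = [7.200e-03, 8.000e-03, 2.400e-03]  ψ = [2, 0, 0]  (obs o_1=0)
t=2: δ = [8.000e-04, 7.200e-04, 2.160e-04]  ψ = [1, 0, 0]  (obs o_2=2)
t=3: δ = [3.600e-05, 8.000e-05, 7.200e-05]  ψ = [1, 0, 0]  (obs o_3=3)
t=4: δ = [8.000e-06, 2.400e-06, 8.640e-06]  ψ = [1, 1, 2]  (obs o_4=1)
t=5: δ = [1.037e-06, 8.000e-07, 3.456e-07]  ψ = [2, 0, 2]  (obs o_5=0)
backtrack: best end state = 0; path = [0, 1, 0, 2, 2, 0]

path = [0, 1, 0, 2, 2, 0]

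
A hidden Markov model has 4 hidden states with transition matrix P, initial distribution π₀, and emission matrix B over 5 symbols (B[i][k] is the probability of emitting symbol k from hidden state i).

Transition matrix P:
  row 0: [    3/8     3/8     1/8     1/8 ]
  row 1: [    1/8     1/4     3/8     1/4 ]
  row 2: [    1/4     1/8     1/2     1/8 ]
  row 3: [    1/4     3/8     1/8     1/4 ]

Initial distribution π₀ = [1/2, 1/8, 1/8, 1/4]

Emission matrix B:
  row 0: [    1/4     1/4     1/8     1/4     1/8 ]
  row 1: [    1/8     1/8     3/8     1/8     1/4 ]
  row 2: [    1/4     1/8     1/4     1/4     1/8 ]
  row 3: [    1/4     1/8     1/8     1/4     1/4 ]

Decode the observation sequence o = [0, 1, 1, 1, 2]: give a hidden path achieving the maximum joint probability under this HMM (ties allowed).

path = [0, 0, 0, 0, 1]

t=0: δ = [1.250e-01, 1.562e-02, 3.125e-02, 6.250e-02]  (obs o_0=0)
t=1: δ = [1.172e-02, 5.859e-03, 1.953e-03, 1.953e-03]  ψ = [0, 0, 0, 0]  (obs o_1=1)
t=2: δ = [1.099e-03, 5.493e-04, 2.747e-04, 1.831e-04]  ψ = [0, 0, 1, 0]  (obs o_2=1)
t=3: δ = [1.030e-04, 5.150e-05, 2.575e-05, 1.717e-05]  ψ = [0, 0, 1, 0]  (obs o_3=1)
t=4: δ = [4.828e-06, 1.448e-05, 4.828e-06, 1.609e-06]  ψ = [0, 0, 1, 0]  (obs o_4=2)
backtrack: best end state = 1; path = [0, 0, 0, 0, 1]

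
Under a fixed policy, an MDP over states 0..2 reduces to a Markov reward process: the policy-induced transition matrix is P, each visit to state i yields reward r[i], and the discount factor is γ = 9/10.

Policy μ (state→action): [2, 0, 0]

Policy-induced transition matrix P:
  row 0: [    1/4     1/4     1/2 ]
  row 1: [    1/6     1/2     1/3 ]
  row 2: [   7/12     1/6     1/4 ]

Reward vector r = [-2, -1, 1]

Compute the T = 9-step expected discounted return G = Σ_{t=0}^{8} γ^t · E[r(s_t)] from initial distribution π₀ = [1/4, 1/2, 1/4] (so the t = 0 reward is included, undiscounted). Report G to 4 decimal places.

G = -3.9180

t=0: π = [0.2500, 0.5000, 0.2500], E[r] = -0.7500, γ^t·E[r] = -0.750000, running G = -0.750000
t=1: π = [0.2917, 0.3542, 0.3542], E[r] = -0.5833, γ^t·E[r] = -0.525000, running G = -1.275000
t=2: π = [0.3385, 0.3090, 0.3524], E[r] = -0.6337, γ^t·E[r] = -0.513281, running G = -1.788281
t=3: π = [0.3417, 0.2979, 0.3604], E[r] = -0.6209, γ^t·E[r] = -0.452672, running G = -2.240953
t=4: π = [0.3453, 0.2944, 0.3603], E[r] = -0.6248, γ^t·E[r] = -0.409928, running G = -2.650881
t=5: π = [0.3455, 0.2936, 0.3609], E[r] = -0.6238, γ^t·E[r] = -0.368361, running G = -3.019242
t=6: π = [0.3458, 0.2933, 0.3609], E[r] = -0.6241, γ^t·E[r] = -0.331681, running G = -3.350923
t=7: π = [0.3458, 0.2933, 0.3609], E[r] = -0.6240, γ^t·E[r] = -0.298477, running G = -3.649400
t=8: π = [0.3459, 0.2932, 0.3609], E[r] = -0.6241, γ^t·E[r] = -0.268639, running G = -3.918040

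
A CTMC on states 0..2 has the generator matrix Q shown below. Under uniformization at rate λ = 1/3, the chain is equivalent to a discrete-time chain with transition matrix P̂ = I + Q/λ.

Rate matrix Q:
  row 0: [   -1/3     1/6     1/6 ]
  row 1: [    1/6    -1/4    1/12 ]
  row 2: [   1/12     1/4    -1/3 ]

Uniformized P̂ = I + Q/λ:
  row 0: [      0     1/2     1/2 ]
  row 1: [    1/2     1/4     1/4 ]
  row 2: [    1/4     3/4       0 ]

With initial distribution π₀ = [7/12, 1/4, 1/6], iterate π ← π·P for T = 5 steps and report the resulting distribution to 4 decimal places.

t=0: π = [0.5833, 0.2500, 0.1667]
t=1: π = [0.1667, 0.4792, 0.3542]
t=2: π = [0.3281, 0.4688, 0.2031]
t=3: π = [0.2852, 0.4336, 0.2813]
t=4: π = [0.2871, 0.4619, 0.2510]
t=5: π = [0.2937, 0.4473, 0.2590]

π = [0.2937, 0.4473, 0.2590]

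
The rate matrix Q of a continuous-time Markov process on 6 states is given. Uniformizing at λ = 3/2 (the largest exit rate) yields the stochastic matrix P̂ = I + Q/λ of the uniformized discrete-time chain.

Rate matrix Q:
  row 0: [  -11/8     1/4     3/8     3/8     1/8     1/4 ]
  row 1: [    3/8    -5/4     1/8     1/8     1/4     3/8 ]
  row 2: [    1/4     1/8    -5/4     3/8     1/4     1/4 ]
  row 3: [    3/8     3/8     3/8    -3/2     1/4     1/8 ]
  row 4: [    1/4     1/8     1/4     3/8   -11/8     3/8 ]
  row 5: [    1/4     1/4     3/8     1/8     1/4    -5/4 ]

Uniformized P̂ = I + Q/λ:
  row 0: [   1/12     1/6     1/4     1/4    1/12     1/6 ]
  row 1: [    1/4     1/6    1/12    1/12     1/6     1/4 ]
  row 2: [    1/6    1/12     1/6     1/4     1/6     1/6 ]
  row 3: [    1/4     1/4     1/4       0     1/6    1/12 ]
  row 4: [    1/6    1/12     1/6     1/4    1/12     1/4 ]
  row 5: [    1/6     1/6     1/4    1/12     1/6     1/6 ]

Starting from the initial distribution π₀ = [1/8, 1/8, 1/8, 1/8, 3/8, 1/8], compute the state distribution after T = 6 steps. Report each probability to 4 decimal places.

t=0: π = [0.1250, 0.1250, 0.1250, 0.1250, 0.3750, 0.1250]
t=1: π = [0.1771, 0.1354, 0.1875, 0.1771, 0.1250, 0.1979]
t=2: π = [0.1780, 0.1554, 0.2014, 0.1502, 0.1415, 0.1736]
t=3: π = [0.1773, 0.1506, 0.1955, 0.1576, 0.1400, 0.1789]
t=4: π = [0.1776, 0.1518, 0.1969, 0.1557, 0.1402, 0.1778]
t=5: π = [0.1775, 0.1515, 0.1966, 0.1561, 0.1402, 0.1780]
t=6: π = [0.1775, 0.1516, 0.1967, 0.1560, 0.1402, 0.1780]

π = [0.1775, 0.1516, 0.1967, 0.1560, 0.1402, 0.1780]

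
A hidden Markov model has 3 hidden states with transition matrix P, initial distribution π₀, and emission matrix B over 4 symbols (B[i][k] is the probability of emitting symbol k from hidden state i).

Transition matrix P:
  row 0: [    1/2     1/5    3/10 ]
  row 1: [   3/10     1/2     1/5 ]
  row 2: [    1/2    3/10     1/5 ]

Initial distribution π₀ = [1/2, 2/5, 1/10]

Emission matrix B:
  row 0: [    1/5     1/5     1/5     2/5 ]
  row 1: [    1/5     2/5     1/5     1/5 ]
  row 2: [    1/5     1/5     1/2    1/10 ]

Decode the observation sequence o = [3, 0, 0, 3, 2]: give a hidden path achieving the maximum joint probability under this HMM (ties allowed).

path = [0, 0, 0, 0, 2]

t=0: δ = [2.000e-01, 8.000e-02, 1.000e-02]  (obs o_0=3)
t=1: δ = [2.000e-02, 8.000e-03, 1.200e-02]  ψ = [0, 0, 0]  (obs o_1=0)
t=2: δ = [2.000e-03, 8.000e-04, 1.200e-03]  ψ = [0, 0, 0]  (obs o_2=0)
t=3: δ = [4.000e-04, 8.000e-05, 6.000e-05]  ψ = [0, 0, 0]  (obs o_3=3)
t=4: δ = [4.000e-05, 1.600e-05, 6.000e-05]  ψ = [0, 0, 0]  (obs o_4=2)
backtrack: best end state = 2; path = [0, 0, 0, 0, 2]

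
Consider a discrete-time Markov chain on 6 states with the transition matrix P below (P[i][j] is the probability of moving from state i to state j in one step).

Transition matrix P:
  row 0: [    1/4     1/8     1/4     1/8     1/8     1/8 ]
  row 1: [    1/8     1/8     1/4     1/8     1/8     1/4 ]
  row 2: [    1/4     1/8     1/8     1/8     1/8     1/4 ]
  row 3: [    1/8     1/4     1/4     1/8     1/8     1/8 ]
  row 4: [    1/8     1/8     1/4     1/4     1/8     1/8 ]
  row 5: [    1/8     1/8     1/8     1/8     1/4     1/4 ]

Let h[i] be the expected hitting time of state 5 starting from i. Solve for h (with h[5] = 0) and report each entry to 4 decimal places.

h = [5.8617, 5.1290, 5.2104, 5.7701, 5.8502, 0.0000]

First-step conditioning: h[5] = 0; for i ≠ 5, h[i] = 1 + Σ_k P[i][k]·h[k].
  h[0] = 1 + 1/4·h[0] + 1/8·h[1] + 1/4·h[2] + 1/8·h[3] + 1/8·h[4]
  h[1] = 1 + 1/8·h[0] + 1/8·h[1] + 1/4·h[2] + 1/8·h[3] + 1/8·h[4]
  h[2] = 1 + 1/4·h[0] + 1/8·h[1] + 1/8·h[2] + 1/8·h[3] + 1/8·h[4]
  h[3] = 1 + 1/8·h[0] + 1/4·h[1] + 1/4·h[2] + 1/8·h[3] + 1/8·h[4]
  h[4] = 1 + 1/8·h[0] + 1/8·h[1] + 1/4·h[2] + 1/4·h[3] + 1/8·h[4]
Solving the 5×5 linear system over states ≠ 5 gives exactly h = [36864/6289, 32256/6289, 32768/6289, 36288/6289, 36792/6289, 0] (h[5] = 0 is the target).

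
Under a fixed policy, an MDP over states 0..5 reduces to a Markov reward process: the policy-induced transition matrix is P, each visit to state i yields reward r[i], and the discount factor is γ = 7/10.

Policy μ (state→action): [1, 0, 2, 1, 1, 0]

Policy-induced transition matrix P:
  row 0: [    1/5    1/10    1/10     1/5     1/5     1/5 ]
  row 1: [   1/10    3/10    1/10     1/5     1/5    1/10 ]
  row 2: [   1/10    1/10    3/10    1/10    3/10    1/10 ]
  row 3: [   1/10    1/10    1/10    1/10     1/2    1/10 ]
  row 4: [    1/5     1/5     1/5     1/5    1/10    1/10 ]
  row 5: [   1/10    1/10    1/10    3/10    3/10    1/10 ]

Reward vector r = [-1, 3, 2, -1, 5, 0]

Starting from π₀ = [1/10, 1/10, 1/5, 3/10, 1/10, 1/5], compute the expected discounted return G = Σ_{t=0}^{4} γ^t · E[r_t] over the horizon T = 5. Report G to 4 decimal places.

G = 4.0507

t=0: π = [0.1000, 0.1000, 0.2000, 0.3000, 0.1000, 0.2000], E[r] = 0.8000, γ^t·E[r] = 0.800000, running G = 0.800000
t=1: π = [0.1200, 0.1300, 0.1500, 0.1700, 0.3200, 0.1100], E[r] = 2.0000, γ^t·E[r] = 1.400000, running G = 2.200000
t=2: π = [0.1440, 0.1580, 0.1620, 0.1790, 0.2450, 0.1120], E[r] = 1.7000, γ^t·E[r] = 0.833000, running G = 3.033000
t=3: π = [0.1389, 0.1561, 0.1569, 0.1771, 0.2566, 0.1144], E[r] = 1.7491, γ^t·E[r] = 0.599941, running G = 3.632941
t=4: π = [0.1396, 0.1569, 0.1570, 0.1780, 0.2546, 0.1139], E[r] = 1.7401, γ^t·E[r] = 0.417805, running G = 4.050747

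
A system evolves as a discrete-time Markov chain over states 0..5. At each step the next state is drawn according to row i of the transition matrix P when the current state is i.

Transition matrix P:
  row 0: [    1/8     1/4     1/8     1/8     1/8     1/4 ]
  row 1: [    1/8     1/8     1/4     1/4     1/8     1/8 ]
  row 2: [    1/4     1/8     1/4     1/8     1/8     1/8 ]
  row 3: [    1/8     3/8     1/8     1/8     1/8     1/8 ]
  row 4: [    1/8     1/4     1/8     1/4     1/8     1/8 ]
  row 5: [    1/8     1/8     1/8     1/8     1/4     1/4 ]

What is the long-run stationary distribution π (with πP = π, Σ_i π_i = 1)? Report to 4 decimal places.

π = [0.1465, 0.2037, 0.1720, 0.1686, 0.1455, 0.1638]

Balance equations π_j = Σ_i π_i·P[i][j]:
  π_0 = 1/8·π_0 + 1/8·π_1 + 1/4·π_2 + 1/8·π_3 + 1/8·π_4 + 1/8·π_5
  π_1 = 1/4·π_0 + 1/8·π_1 + 1/8·π_2 + 3/8·π_3 + 1/4·π_4 + 1/8·π_5
  π_2 = 1/8·π_0 + 1/4·π_1 + 1/4·π_2 + 1/8·π_3 + 1/8·π_4 + 1/8·π_5
  π_3 = 1/8·π_0 + 1/4·π_1 + 1/8·π_2 + 1/8·π_3 + 1/4·π_4 + 1/8·π_5
  π_4 = 1/8·π_0 + 1/8·π_1 + 1/8·π_2 + 1/8·π_3 + 1/8·π_4 + 1/4·π_5
  normalize: π_0 + π_1 + π_2 + π_3 + π_4 + π_5 = 1
Solving the linear system gives exactly π = [4736/32329, 6584/32329, 5559/32329, 5452/32329, 4703/32329, 5295/32329].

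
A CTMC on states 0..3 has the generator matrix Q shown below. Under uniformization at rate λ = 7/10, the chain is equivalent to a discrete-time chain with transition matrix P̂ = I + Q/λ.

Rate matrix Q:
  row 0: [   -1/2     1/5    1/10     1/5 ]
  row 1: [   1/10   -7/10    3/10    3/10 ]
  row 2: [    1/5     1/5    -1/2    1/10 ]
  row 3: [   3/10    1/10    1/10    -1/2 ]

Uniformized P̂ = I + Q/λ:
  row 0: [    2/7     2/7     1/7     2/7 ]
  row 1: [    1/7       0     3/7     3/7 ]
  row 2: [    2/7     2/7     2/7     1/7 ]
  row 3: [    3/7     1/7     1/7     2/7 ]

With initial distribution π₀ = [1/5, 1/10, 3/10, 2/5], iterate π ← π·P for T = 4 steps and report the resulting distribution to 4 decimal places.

π = [0.2985, 0.1913, 0.2302, 0.2800]

t=0: π = [0.2000, 0.1000, 0.3000, 0.4000]
t=1: π = [0.3286, 0.2000, 0.2143, 0.2571]
t=2: π = [0.2939, 0.1918, 0.2306, 0.2837]
t=3: π = [0.2988, 0.1904, 0.2306, 0.2802]
t=4: π = [0.2985, 0.1913, 0.2302, 0.2800]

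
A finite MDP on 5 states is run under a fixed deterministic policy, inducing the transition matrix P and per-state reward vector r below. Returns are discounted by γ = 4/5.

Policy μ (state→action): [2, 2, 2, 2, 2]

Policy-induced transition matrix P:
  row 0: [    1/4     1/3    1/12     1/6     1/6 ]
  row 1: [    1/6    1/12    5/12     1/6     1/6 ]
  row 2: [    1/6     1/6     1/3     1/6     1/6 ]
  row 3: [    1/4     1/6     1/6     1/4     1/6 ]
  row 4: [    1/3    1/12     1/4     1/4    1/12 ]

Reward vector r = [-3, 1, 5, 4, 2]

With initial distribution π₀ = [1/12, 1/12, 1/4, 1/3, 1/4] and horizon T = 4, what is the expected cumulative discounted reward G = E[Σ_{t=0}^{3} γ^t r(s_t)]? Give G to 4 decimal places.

G = 6.4153

t=0: π = [0.0833, 0.0833, 0.2500, 0.3333, 0.2500], E[r] = 2.9167, γ^t·E[r] = 2.916667, running G = 2.916667
t=1: π = [0.2431, 0.1528, 0.2431, 0.2153, 0.1458], E[r] = 1.7917, γ^t·E[r] = 1.433333, running G = 4.350000
t=2: π = [0.2292, 0.1823, 0.2373, 0.1968, 0.1545], E[r] = 1.7772, γ^t·E[r] = 1.137407, running G = 5.487407
t=3: π = [0.2279, 0.1768, 0.2456, 0.1959, 0.1538], E[r] = 1.8122, γ^t·E[r] = 0.927852, running G = 6.415259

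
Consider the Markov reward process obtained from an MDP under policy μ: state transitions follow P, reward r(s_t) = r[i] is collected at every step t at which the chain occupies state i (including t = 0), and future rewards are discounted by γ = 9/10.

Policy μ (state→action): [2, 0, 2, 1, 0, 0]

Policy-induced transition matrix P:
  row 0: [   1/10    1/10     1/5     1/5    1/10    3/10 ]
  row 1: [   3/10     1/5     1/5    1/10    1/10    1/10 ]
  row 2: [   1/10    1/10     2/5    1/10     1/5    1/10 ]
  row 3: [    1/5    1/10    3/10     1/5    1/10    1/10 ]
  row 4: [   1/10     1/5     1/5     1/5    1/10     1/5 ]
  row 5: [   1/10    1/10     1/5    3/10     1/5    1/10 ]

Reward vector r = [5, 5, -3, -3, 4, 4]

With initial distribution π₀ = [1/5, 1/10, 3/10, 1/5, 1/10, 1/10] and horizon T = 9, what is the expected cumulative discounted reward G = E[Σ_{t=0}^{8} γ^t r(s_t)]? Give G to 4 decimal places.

t=0: π = [0.2000, 0.1000, 0.3000, 0.2000, 0.1000, 0.1000], E[r] = 0.8000, γ^t·E[r] = 0.800000, running G = 0.800000
t=1: π = [0.1400, 0.1200, 0.2800, 0.1700, 0.1400, 0.1500], E[r] = 1.1100, γ^t·E[r] = 0.999000, running G = 1.799000
t=2: π = [0.1410, 0.1260, 0.2730, 0.1750, 0.1430, 0.1420], E[r] = 1.1310, γ^t·E[r] = 0.916110, running G = 2.715110
t=3: π = [0.1427, 0.1269, 0.2721, 0.1743, 0.1415, 0.1425], E[r] = 1.1448, γ^t·E[r] = 0.834559, running G = 3.549669
t=4: π = [0.1428, 0.1268, 0.2719, 0.1744, 0.1415, 0.1427], E[r] = 1.1463, γ^t·E[r] = 0.752055, running G = 4.301724
t=5: π = [0.1428, 0.1268, 0.2718, 0.1744, 0.1415, 0.1427], E[r] = 1.1462, γ^t·E[r] = 0.676818, running G = 4.978542
t=6: π = [0.1428, 0.1268, 0.2718, 0.1744, 0.1415, 0.1427], E[r] = 1.1462, γ^t·E[r] = 0.609125, running G = 5.587667
t=7: π = [0.1428, 0.1268, 0.2718, 0.1744, 0.1415, 0.1427], E[r] = 1.1462, γ^t·E[r] = 0.548212, running G = 6.135879
t=8: π = [0.1428, 0.1268, 0.2718, 0.1744, 0.1415, 0.1427], E[r] = 1.1462, γ^t·E[r] = 0.493390, running G = 6.629269

G = 6.6293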